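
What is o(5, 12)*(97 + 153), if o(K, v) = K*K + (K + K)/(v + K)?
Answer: 108750/17 ≈ 6397.1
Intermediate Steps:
o(K, v) = K² + 2*K/(K + v) (o(K, v) = K² + (2*K)/(K + v) = K² + 2*K/(K + v))
o(5, 12)*(97 + 153) = (5*(2 + 5² + 5*12)/(5 + 12))*(97 + 153) = (5*(2 + 25 + 60)/17)*250 = (5*(1/17)*87)*250 = (435/17)*250 = 108750/17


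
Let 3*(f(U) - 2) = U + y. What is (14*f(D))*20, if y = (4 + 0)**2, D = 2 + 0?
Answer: 2240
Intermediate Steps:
D = 2
y = 16 (y = 4**2 = 16)
f(U) = 22/3 + U/3 (f(U) = 2 + (U + 16)/3 = 2 + (16 + U)/3 = 2 + (16/3 + U/3) = 22/3 + U/3)
(14*f(D))*20 = (14*(22/3 + (1/3)*2))*20 = (14*(22/3 + 2/3))*20 = (14*8)*20 = 112*20 = 2240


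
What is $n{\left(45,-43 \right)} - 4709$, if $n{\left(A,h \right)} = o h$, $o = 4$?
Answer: $-4881$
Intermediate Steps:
$n{\left(A,h \right)} = 4 h$
$n{\left(45,-43 \right)} - 4709 = 4 \left(-43\right) - 4709 = -172 - 4709 = -4881$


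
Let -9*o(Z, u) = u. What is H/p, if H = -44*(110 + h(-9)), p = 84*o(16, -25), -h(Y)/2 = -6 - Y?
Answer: -3432/175 ≈ -19.611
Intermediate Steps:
o(Z, u) = -u/9
h(Y) = 12 + 2*Y (h(Y) = -2*(-6 - Y) = 12 + 2*Y)
p = 700/3 (p = 84*(-⅑*(-25)) = 84*(25/9) = 700/3 ≈ 233.33)
H = -4576 (H = -44*(110 + (12 + 2*(-9))) = -44*(110 + (12 - 18)) = -44*(110 - 6) = -44*104 = -4576)
H/p = -4576/700/3 = -4576*3/700 = -3432/175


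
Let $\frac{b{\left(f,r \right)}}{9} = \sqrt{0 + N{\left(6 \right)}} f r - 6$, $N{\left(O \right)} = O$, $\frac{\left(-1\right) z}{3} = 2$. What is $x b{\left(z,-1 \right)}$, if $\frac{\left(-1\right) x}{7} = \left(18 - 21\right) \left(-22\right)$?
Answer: $24948 - 24948 \sqrt{6} \approx -36162.0$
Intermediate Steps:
$z = -6$ ($z = \left(-3\right) 2 = -6$)
$b{\left(f,r \right)} = -54 + 9 f r \sqrt{6}$ ($b{\left(f,r \right)} = 9 \left(\sqrt{0 + 6} f r - 6\right) = 9 \left(\sqrt{6} f r - 6\right) = 9 \left(f \sqrt{6} r - 6\right) = 9 \left(f r \sqrt{6} - 6\right) = 9 \left(-6 + f r \sqrt{6}\right) = -54 + 9 f r \sqrt{6}$)
$x = -462$ ($x = - 7 \left(18 - 21\right) \left(-22\right) = - 7 \left(\left(-3\right) \left(-22\right)\right) = \left(-7\right) 66 = -462$)
$x b{\left(z,-1 \right)} = - 462 \left(-54 + 9 \left(-6\right) \left(-1\right) \sqrt{6}\right) = - 462 \left(-54 + 54 \sqrt{6}\right) = 24948 - 24948 \sqrt{6}$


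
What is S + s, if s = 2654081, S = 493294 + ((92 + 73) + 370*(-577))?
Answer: 2934050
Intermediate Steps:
S = 279969 (S = 493294 + (165 - 213490) = 493294 - 213325 = 279969)
S + s = 279969 + 2654081 = 2934050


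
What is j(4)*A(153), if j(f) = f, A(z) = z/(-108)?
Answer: -17/3 ≈ -5.6667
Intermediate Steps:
A(z) = -z/108 (A(z) = z*(-1/108) = -z/108)
j(4)*A(153) = 4*(-1/108*153) = 4*(-17/12) = -17/3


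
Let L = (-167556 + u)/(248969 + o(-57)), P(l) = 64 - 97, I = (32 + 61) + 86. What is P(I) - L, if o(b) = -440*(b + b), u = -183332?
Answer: -9520369/299129 ≈ -31.827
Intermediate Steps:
I = 179 (I = 93 + 86 = 179)
P(l) = -33
o(b) = -880*b
L = -350888/299129 (L = (-167556 - 183332)/(248969 - 880*(-57)) = -350888/(248969 + 50160) = -350888/299129 ≈ -1.1730)
P(I) - L = -33 - 1*(-350888/299129) = -33 + 350888/299129 = -9520369/299129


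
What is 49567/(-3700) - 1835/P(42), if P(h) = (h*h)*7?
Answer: -38677676/2855475 ≈ -13.545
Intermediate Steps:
P(h) = 7*h**2 (P(h) = h**2*7 = 7*h**2)
49567/(-3700) - 1835/P(42) = 49567/(-3700) - 1835/(7*42**2) = 49567*(-1/3700) - 1835/(7*1764) = -49567/3700 - 1835/12348 = -38677676/2855475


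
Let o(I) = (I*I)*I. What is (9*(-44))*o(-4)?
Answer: 25344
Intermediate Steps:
o(I) = I³ (o(I) = I²*I = I³)
(9*(-44))*o(-4) = (9*(-44))*(-4)³ = -396*(-64) = 25344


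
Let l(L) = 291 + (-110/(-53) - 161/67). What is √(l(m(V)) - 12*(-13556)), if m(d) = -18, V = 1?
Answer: 5*√82195771118/3551 ≈ 403.69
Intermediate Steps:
l(L) = 1032178/3551 (l(L) = 291 + (-110*(-1/53) - 161*1/67) = 291 + (110/53 - 161/67) = 291 - 1163/3551 = 1032178/3551)
√(l(m(V)) - 12*(-13556)) = √(1032178/3551 - 12*(-13556)) = √(1032178/3551 + 162672) = √(578680450/3551) = 5*√82195771118/3551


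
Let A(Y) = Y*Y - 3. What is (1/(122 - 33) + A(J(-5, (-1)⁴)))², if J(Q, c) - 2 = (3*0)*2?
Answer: 8100/7921 ≈ 1.0226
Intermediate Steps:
J(Q, c) = 2 (J(Q, c) = 2 + (3*0)*2 = 2 + 0*2 = 2 + 0 = 2)
A(Y) = -3 + Y² (A(Y) = Y² - 3 = -3 + Y²)
(1/(122 - 33) + A(J(-5, (-1)⁴)))² = (1/(122 - 33) + (-3 + 2²))² = (1/89 + (-3 + 4))² = (1/89 + 1)² = (90/89)² = 8100/7921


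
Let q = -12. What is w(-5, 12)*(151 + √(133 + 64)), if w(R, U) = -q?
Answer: 1812 + 12*√197 ≈ 1980.4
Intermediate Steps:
w(R, U) = 12 (w(R, U) = -1*(-12) = 12)
w(-5, 12)*(151 + √(133 + 64)) = 12*(151 + √(133 + 64)) = 12*(151 + √197) = 1812 + 12*√197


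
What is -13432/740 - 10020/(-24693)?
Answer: -27021798/1522735 ≈ -17.746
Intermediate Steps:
-13432/740 - 10020/(-24693) = -13432*1/740 - 10020*(-1/24693) = -3358/185 + 3340/8231 = -27021798/1522735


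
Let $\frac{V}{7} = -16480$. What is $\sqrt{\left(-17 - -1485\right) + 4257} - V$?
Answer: $115360 + 5 \sqrt{229} \approx 1.1544 \cdot 10^{5}$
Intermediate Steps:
$V = -115360$ ($V = 7 \left(-16480\right) = -115360$)
$\sqrt{\left(-17 - -1485\right) + 4257} - V = \sqrt{\left(-17 - -1485\right) + 4257} - -115360 = \sqrt{\left(-17 + 1485\right) + 4257} + 115360 = \sqrt{1468 + 4257} + 115360 = \sqrt{5725} + 115360 = 5 \sqrt{229} + 115360 = 115360 + 5 \sqrt{229}$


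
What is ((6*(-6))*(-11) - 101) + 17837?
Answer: 18132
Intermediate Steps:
((6*(-6))*(-11) - 101) + 17837 = (-36*(-11) - 101) + 17837 = (396 - 101) + 17837 = 295 + 17837 = 18132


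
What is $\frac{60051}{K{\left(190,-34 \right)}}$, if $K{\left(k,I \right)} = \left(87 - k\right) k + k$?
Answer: $- \frac{20017}{6460} \approx -3.0986$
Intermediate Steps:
$K{\left(k,I \right)} = k + k \left(87 - k\right)$ ($K{\left(k,I \right)} = k \left(87 - k\right) + k = k + k \left(87 - k\right)$)
$\frac{60051}{K{\left(190,-34 \right)}} = \frac{60051}{190 \left(88 - 190\right)} = \frac{60051}{190 \left(-102\right)} = \frac{60051}{-19380} = 60051 \left(- \frac{1}{19380}\right) = - \frac{20017}{6460}$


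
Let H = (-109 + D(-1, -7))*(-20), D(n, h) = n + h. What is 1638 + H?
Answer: 3978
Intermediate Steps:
D(n, h) = h + n
H = 2340 (H = (-109 + (-7 - 1))*(-20) = (-109 - 8)*(-20) = -117*(-20) = 2340)
1638 + H = 1638 + 2340 = 3978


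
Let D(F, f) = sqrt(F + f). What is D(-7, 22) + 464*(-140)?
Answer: -64960 + sqrt(15) ≈ -64956.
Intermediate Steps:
D(-7, 22) + 464*(-140) = sqrt(-7 + 22) + 464*(-140) = sqrt(15) - 64960 = -64960 + sqrt(15)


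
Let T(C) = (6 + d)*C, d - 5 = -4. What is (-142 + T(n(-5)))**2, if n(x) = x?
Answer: 31329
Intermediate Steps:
d = 1 (d = 5 - 4 = 1)
T(C) = 7*C (T(C) = (6 + 1)*C = 7*C)
(-142 + T(n(-5)))**2 = (-142 + 7*(-5))**2 = (-142 - 35)**2 = (-177)**2 = 31329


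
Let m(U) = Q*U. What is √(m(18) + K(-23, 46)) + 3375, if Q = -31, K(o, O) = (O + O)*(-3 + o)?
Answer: 3375 + 5*I*√118 ≈ 3375.0 + 54.314*I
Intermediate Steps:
K(o, O) = 2*O*(-3 + o) (K(o, O) = (2*O)*(-3 + o) = 2*O*(-3 + o))
m(U) = -31*U
√(m(18) + K(-23, 46)) + 3375 = √(-31*18 + 2*46*(-3 - 23)) + 3375 = √(-558 + 2*46*(-26)) + 3375 = √(-558 - 2392) + 3375 = √(-2950) + 3375 = 5*I*√118 + 3375 = 3375 + 5*I*√118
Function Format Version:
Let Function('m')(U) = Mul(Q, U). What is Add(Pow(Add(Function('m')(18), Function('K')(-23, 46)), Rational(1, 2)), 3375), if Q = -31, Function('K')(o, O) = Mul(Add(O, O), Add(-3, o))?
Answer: Add(3375, Mul(5, I, Pow(118, Rational(1, 2)))) ≈ Add(3375.0, Mul(54.314, I))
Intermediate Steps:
Function('K')(o, O) = Mul(2, O, Add(-3, o)) (Function('K')(o, O) = Mul(Mul(2, O), Add(-3, o)) = Mul(2, O, Add(-3, o)))
Function('m')(U) = Mul(-31, U)
Add(Pow(Add(Function('m')(18), Function('K')(-23, 46)), Rational(1, 2)), 3375) = Add(Pow(Add(Mul(-31, 18), Mul(2, 46, Add(-3, -23))), Rational(1, 2)), 3375) = Add(Pow(Add(-558, Mul(2, 46, -26)), Rational(1, 2)), 3375) = Add(Pow(Add(-558, -2392), Rational(1, 2)), 3375) = Add(Pow(-2950, Rational(1, 2)), 3375) = Add(Mul(5, I, Pow(118, Rational(1, 2))), 3375) = Add(3375, Mul(5, I, Pow(118, Rational(1, 2))))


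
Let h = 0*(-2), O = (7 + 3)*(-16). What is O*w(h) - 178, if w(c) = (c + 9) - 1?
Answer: -1458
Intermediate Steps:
O = -160 (O = 10*(-16) = -160)
h = 0
w(c) = 8 + c (w(c) = (9 + c) - 1 = 8 + c)
O*w(h) - 178 = -160*(8 + 0) - 178 = -160*8 - 178 = -1280 - 178 = -1458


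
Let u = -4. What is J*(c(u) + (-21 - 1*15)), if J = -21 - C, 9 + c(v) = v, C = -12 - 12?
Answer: -147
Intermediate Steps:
C = -24
c(v) = -9 + v
J = 3 (J = -21 - 1*(-24) = -21 + 24 = 3)
J*(c(u) + (-21 - 1*15)) = 3*((-9 - 4) + (-21 - 1*15)) = 3*(-13 + (-21 - 15)) = 3*(-13 - 36) = 3*(-49) = -147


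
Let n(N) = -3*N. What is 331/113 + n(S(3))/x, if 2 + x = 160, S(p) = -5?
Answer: 53993/17854 ≈ 3.0241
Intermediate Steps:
x = 158 (x = -2 + 160 = 158)
331/113 + n(S(3))/x = 331/113 - 3*(-5)/158 = 331*(1/113) + 15*(1/158) = 331/113 + 15/158 = 53993/17854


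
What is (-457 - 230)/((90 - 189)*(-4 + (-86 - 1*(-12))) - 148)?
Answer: -687/7574 ≈ -0.090705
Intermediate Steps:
(-457 - 230)/((90 - 189)*(-4 + (-86 - 1*(-12))) - 148) = -687/(-99*(-4 + (-86 + 12)) - 148) = -687/(-99*(-4 - 74) - 148) = -687/(-99*(-78) - 148) = -687/(7722 - 148) = -687/7574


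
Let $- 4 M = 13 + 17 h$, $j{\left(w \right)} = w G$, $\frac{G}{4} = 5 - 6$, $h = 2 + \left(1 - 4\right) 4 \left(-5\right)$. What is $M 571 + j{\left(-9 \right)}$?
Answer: $- \frac{609113}{4} \approx -1.5228 \cdot 10^{5}$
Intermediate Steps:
$h = 62$ ($h = 2 + \left(-3\right) 4 \left(-5\right) = 2 - -60 = 2 + 60 = 62$)
$G = -4$ ($G = 4 \left(5 - 6\right) = 4 \left(-1\right) = -4$)
$j{\left(w \right)} = - 4 w$ ($j{\left(w \right)} = w \left(-4\right) = - 4 w$)
$M = - \frac{1067}{4}$ ($M = - \frac{13 + 17 \cdot 62}{4} = - \frac{13 + 1054}{4} = \left(- \frac{1}{4}\right) 1067 = - \frac{1067}{4} \approx -266.75$)
$M 571 + j{\left(-9 \right)} = \left(- \frac{1067}{4}\right) 571 - -36 = - \frac{609257}{4} + 36 = - \frac{609113}{4}$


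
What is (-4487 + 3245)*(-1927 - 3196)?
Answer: 6362766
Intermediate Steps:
(-4487 + 3245)*(-1927 - 3196) = -1242*(-5123) = 6362766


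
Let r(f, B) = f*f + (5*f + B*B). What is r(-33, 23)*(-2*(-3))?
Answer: 8718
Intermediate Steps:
r(f, B) = B² + f² + 5*f (r(f, B) = f² + (5*f + B²) = f² + (B² + 5*f) = B² + f² + 5*f)
r(-33, 23)*(-2*(-3)) = (23² + (-33)² + 5*(-33))*(-2*(-3)) = (529 + 1089 - 165)*6 = 1453*6 = 8718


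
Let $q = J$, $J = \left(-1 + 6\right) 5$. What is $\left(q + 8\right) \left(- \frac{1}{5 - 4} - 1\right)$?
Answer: $-66$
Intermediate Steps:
$J = 25$ ($J = 5 \cdot 5 = 25$)
$q = 25$
$\left(q + 8\right) \left(- \frac{1}{5 - 4} - 1\right) = \left(25 + 8\right) \left(- \frac{1}{5 - 4} - 1\right) = 33 \left(- 1^{-1} - 1\right) = 33 \left(\left(-1\right) 1 - 1\right) = 33 \left(-1 - 1\right) = 33 \left(-2\right) = -66$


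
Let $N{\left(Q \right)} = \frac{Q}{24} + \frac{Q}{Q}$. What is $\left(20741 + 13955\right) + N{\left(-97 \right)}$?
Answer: $\frac{832631}{24} \approx 34693.0$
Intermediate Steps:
$N{\left(Q \right)} = 1 + \frac{Q}{24}$ ($N{\left(Q \right)} = Q \frac{1}{24} + 1 = \frac{Q}{24} + 1 = 1 + \frac{Q}{24}$)
$\left(20741 + 13955\right) + N{\left(-97 \right)} = \left(20741 + 13955\right) + \left(1 + \frac{1}{24} \left(-97\right)\right) = 34696 + \left(1 - \frac{97}{24}\right) = 34696 - \frac{73}{24} = \frac{832631}{24}$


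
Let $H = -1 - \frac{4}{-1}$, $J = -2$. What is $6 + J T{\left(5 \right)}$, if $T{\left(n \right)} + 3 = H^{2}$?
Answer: $-6$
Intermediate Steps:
$H = 3$ ($H = -1 - 4 \left(-1\right) = -1 - -4 = -1 + 4 = 3$)
$T{\left(n \right)} = 6$ ($T{\left(n \right)} = -3 + 3^{2} = -3 + 9 = 6$)
$6 + J T{\left(5 \right)} = 6 - 12 = -6$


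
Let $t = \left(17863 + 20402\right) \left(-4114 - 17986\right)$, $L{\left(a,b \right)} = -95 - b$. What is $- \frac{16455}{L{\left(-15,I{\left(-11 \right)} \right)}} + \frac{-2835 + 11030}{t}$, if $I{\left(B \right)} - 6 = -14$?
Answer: $\frac{927685132969}{4904807700} \approx 189.14$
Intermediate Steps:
$I{\left(B \right)} = -8$ ($I{\left(B \right)} = 6 - 14 = -8$)
$t = -845656500$ ($t = 38265 \left(-22100\right) = -845656500$)
$- \frac{16455}{L{\left(-15,I{\left(-11 \right)} \right)}} + \frac{-2835 + 11030}{t} = - \frac{16455}{-95 - -8} + \frac{-2835 + 11030}{-845656500} = - \frac{16455}{-95 + 8} + 8195 \left(- \frac{1}{845656500}\right) = - \frac{16455}{-87} - \frac{1639}{169131300} = \left(-16455\right) \left(- \frac{1}{87}\right) - \frac{1639}{169131300} = \frac{5485}{29} - \frac{1639}{169131300} = \frac{927685132969}{4904807700}$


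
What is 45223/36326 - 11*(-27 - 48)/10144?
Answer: 5959891/4493792 ≈ 1.3263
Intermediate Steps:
45223/36326 - 11*(-27 - 48)/10144 = 45223*(1/36326) - 11*(-75)*(1/10144) = 1103/886 + 825*(1/10144) = 1103/886 + 825/10144 = 5959891/4493792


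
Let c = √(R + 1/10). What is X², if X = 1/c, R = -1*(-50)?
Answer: 10/501 ≈ 0.019960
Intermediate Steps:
R = 50
c = √5010/10 (c = √(50 + 1/10) = √(50 + ⅒) = √(501/10) = √5010/10 ≈ 7.0781)
X = √5010/501 (X = 1/(√5010/10) = √5010/501 ≈ 0.14128)
X² = (√5010/501)² = 10/501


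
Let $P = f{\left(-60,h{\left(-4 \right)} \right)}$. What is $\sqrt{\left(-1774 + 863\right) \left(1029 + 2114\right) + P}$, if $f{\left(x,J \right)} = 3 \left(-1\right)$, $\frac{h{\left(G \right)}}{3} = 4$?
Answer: $2 i \sqrt{715819} \approx 1692.1 i$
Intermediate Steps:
$h{\left(G \right)} = 12$ ($h{\left(G \right)} = 3 \cdot 4 = 12$)
$f{\left(x,J \right)} = -3$
$P = -3$
$\sqrt{\left(-1774 + 863\right) \left(1029 + 2114\right) + P} = \sqrt{\left(-1774 + 863\right) \left(1029 + 2114\right) - 3} = \sqrt{\left(-911\right) 3143 - 3} = \sqrt{-2863273 - 3} = \sqrt{-2863276} = 2 i \sqrt{715819}$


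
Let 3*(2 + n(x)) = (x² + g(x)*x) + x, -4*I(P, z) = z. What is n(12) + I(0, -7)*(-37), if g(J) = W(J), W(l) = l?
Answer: 133/4 ≈ 33.250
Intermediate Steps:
I(P, z) = -z/4
g(J) = J
n(x) = -2 + x/3 + 2*x²/3 (n(x) = -2 + ((x² + x*x) + x)/3 = -2 + ((x² + x²) + x)/3 = -2 + (2*x² + x)/3 = -2 + (x + 2*x²)/3 = -2 + (x/3 + 2*x²/3) = -2 + x/3 + 2*x²/3)
n(12) + I(0, -7)*(-37) = (-2 + (⅓)*12 + (⅔)*12²) - ¼*(-7)*(-37) = (-2 + 4 + (⅔)*144) + (7/4)*(-37) = (-2 + 4 + 96) - 259/4 = 98 - 259/4 = 133/4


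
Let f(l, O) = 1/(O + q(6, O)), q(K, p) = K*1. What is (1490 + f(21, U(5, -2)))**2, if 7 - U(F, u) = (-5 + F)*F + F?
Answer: 142110241/64 ≈ 2.2205e+6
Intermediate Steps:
q(K, p) = K
U(F, u) = 7 - F - F*(-5 + F) (U(F, u) = 7 - ((-5 + F)*F + F) = 7 - (F*(-5 + F) + F) = 7 - (F + F*(-5 + F)) = 7 + (-F - F*(-5 + F)) = 7 - F - F*(-5 + F))
f(l, O) = 1/(6 + O) (f(l, O) = 1/(O + 6) = 1/(6 + O))
(1490 + f(21, U(5, -2)))**2 = (1490 + 1/(6 + (7 - 1*5**2 + 4*5)))**2 = (1490 + 1/(6 + (7 - 1*25 + 20)))**2 = (1490 + 1/(6 + (7 - 25 + 20)))**2 = (1490 + 1/(6 + 2))**2 = (1490 + 1/8)**2 = (11921/8)**2 = 142110241/64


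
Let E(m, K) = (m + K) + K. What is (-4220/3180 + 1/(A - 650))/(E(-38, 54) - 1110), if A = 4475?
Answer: 67243/52708500 ≈ 0.0012758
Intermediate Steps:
E(m, K) = m + 2*K (E(m, K) = (K + m) + K = m + 2*K)
(-4220/3180 + 1/(A - 650))/(E(-38, 54) - 1110) = (-4220/3180 + 1/(4475 - 650))/((-38 + 2*54) - 1110) = (-4220*1/3180 + 1/3825)/((-38 + 108) - 1110) = (-211/159 + 1/3825)/(70 - 1110) = -268972/202725/(-1040) = -268972/202725*(-1/1040) = 67243/52708500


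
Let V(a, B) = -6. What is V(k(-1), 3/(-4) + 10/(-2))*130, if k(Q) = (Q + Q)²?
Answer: -780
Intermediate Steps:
k(Q) = 4*Q² (k(Q) = (2*Q)² = 4*Q²)
V(k(-1), 3/(-4) + 10/(-2))*130 = -6*130 = -780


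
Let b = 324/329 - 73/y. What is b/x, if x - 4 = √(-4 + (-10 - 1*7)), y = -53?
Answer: 164756/645169 - 41189*I*√21/645169 ≈ 0.25537 - 0.29256*I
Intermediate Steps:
b = 41189/17437 (b = 324/329 - 73/(-53) = 324*(1/329) - 73*(-1/53) = 324/329 + 73/53 = 41189/17437 ≈ 2.3622)
x = 4 + I*√21 (x = 4 + √(-4 + (-10 - 1*7)) = 4 + √(-4 + (-10 - 7)) = 4 + √(-4 - 17) = 4 + √(-21) = 4 + I*√21 ≈ 4.0 + 4.5826*I)
b/x = 41189/(17437*(4 + I*√21))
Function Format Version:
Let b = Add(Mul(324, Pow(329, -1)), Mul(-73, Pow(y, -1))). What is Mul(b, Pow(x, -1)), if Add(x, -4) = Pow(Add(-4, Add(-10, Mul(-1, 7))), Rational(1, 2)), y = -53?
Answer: Add(Rational(164756, 645169), Mul(Rational(-41189, 645169), I, Pow(21, Rational(1, 2)))) ≈ Add(0.25537, Mul(-0.29256, I))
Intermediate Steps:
b = Rational(41189, 17437) (b = Add(Mul(324, Pow(329, -1)), Mul(-73, Pow(-53, -1))) = Add(Mul(324, Rational(1, 329)), Mul(-73, Rational(-1, 53))) = Add(Rational(324, 329), Rational(73, 53)) = Rational(41189, 17437) ≈ 2.3622)
x = Add(4, Mul(I, Pow(21, Rational(1, 2)))) (x = Add(4, Pow(Add(-4, Add(-10, Mul(-1, 7))), Rational(1, 2))) = Add(4, Pow(Add(-4, Add(-10, -7)), Rational(1, 2))) = Add(4, Pow(Add(-4, -17), Rational(1, 2))) = Add(4, Pow(-21, Rational(1, 2))) = Add(4, Mul(I, Pow(21, Rational(1, 2)))) ≈ Add(4.0000, Mul(4.5826, I)))
Mul(b, Pow(x, -1)) = Mul(Rational(41189, 17437), Pow(Add(4, Mul(I, Pow(21, Rational(1, 2)))), -1))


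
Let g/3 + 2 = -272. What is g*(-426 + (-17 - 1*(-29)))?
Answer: 340308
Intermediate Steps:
g = -822 (g = -6 + 3*(-272) = -6 - 816 = -822)
g*(-426 + (-17 - 1*(-29))) = -822*(-426 + (-17 - 1*(-29))) = -822*(-426 + (-17 + 29)) = -822*(-426 + 12) = -822*(-414) = 340308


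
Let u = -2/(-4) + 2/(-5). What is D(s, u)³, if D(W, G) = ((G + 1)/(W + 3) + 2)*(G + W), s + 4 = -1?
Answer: -2869341461/8000000 ≈ -358.67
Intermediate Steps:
s = -5 (s = -4 - 1 = -5)
u = ⅒ (u = -2*(-¼) + 2*(-⅕) = ½ - ⅖ = ⅒ ≈ 0.10000)
D(W, G) = (2 + (1 + G)/(3 + W))*(G + W) (D(W, G) = ((1 + G)/(3 + W) + 2)*(G + W) = (2 + (1 + G)/(3 + W))*(G + W))
D(s, u)³ = (((⅒)² + 2*(-5)² + 7*(⅒) + 7*(-5) + 3*(⅒)*(-5))/(3 - 5))³ = ((1/100 + 2*25 + 7/10 - 35 - 3/2)/(-2))³ = (-(1/100 + 50 + 7/10 - 35 - 3/2)/2)³ = (-½*1421/100)³ = (-1421/200)³ = -2869341461/8000000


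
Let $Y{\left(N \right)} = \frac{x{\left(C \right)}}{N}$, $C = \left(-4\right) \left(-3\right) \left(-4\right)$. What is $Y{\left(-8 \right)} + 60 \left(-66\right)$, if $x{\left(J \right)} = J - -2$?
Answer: $- \frac{15817}{4} \approx -3954.3$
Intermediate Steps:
$C = -48$ ($C = 12 \left(-4\right) = -48$)
$x{\left(J \right)} = 2 + J$ ($x{\left(J \right)} = J + 2 = 2 + J$)
$Y{\left(N \right)} = - \frac{46}{N}$ ($Y{\left(N \right)} = \frac{2 - 48}{N} = - \frac{46}{N}$)
$Y{\left(-8 \right)} + 60 \left(-66\right) = - \frac{46}{-8} + 60 \left(-66\right) = \left(-46\right) \left(- \frac{1}{8}\right) - 3960 = \frac{23}{4} - 3960 = - \frac{15817}{4}$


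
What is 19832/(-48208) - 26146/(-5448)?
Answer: 36012551/8207412 ≈ 4.3878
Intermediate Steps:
19832/(-48208) - 26146/(-5448) = 19832*(-1/48208) - 26146*(-1/5448) = -2479/6026 + 13073/2724 = 36012551/8207412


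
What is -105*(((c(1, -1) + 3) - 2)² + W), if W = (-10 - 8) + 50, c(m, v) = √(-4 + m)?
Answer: -3150 - 210*I*√3 ≈ -3150.0 - 363.73*I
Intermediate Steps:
W = 32 (W = -18 + 50 = 32)
-105*(((c(1, -1) + 3) - 2)² + W) = -105*(((√(-4 + 1) + 3) - 2)² + 32) = -105*(((√(-3) + 3) - 2)² + 32) = -105*(((I*√3 + 3) - 2)² + 32) = -105*(((3 + I*√3) - 2)² + 32) = -105*((1 + I*√3)² + 32) = -105*(32 + (1 + I*√3)²) = -3360 - 105*(1 + I*√3)²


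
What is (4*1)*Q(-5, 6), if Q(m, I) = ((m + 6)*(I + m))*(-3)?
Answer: -12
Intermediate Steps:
Q(m, I) = -3*(6 + m)*(I + m) (Q(m, I) = ((6 + m)*(I + m))*(-3) = -3*(6 + m)*(I + m))
(4*1)*Q(-5, 6) = (4*1)*(-18*6 - 18*(-5) - 3*(-5)² - 3*6*(-5)) = 4*(-108 + 90 - 3*25 + 90) = 4*(-108 + 90 - 75 + 90) = 4*(-3) = -12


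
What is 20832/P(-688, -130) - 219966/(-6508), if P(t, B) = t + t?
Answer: 2610915/139922 ≈ 18.660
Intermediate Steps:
P(t, B) = 2*t
20832/P(-688, -130) - 219966/(-6508) = 20832/((2*(-688))) - 219966/(-6508) = 20832/(-1376) - 219966*(-1/6508) = 20832*(-1/1376) + 109983/3254 = -651/43 + 109983/3254 = 2610915/139922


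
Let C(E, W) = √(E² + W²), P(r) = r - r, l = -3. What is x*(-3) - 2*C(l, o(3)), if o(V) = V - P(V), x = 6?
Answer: -18 - 6*√2 ≈ -26.485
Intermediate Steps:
P(r) = 0
o(V) = V (o(V) = V - 1*0 = V + 0 = V)
x*(-3) - 2*C(l, o(3)) = 6*(-3) - 2*√((-3)² + 3²) = -18 - 2*√(9 + 9) = -18 - 6*√2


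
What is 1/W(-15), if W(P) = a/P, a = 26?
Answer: -15/26 ≈ -0.57692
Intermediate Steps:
W(P) = 26/P
1/W(-15) = 1/(26/(-15)) = 1/(26*(-1/15)) = 1/(-26/15) = -15/26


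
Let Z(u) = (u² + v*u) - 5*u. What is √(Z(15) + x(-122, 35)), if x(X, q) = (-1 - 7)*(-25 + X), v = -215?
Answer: 3*I*√211 ≈ 43.578*I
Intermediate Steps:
x(X, q) = 200 - 8*X (x(X, q) = -8*(-25 + X) = 200 - 8*X)
Z(u) = u² - 220*u (Z(u) = (u² - 215*u) - 5*u = u² - 220*u)
√(Z(15) + x(-122, 35)) = √(15*(-220 + 15) + (200 - 8*(-122))) = √(15*(-205) + (200 + 976)) = √(-3075 + 1176) = √(-1899) = 3*I*√211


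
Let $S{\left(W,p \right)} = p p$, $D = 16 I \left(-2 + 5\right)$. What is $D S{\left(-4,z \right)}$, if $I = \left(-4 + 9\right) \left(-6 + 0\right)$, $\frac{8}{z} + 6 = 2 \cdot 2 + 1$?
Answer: $-92160$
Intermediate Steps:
$z = -8$ ($z = \frac{8}{-6 + \left(2 \cdot 2 + 1\right)} = \frac{8}{-6 + \left(4 + 1\right)} = \frac{8}{-6 + 5} = \frac{8}{-1} = 8 \left(-1\right) = -8$)
$I = -30$ ($I = 5 \left(-6\right) = -30$)
$D = -1440$ ($D = 16 \left(-30\right) \left(-2 + 5\right) = \left(-480\right) 3 = -1440$)
$S{\left(W,p \right)} = p^{2}$
$D S{\left(-4,z \right)} = - 1440 \left(-8\right)^{2} = \left(-1440\right) 64 = -92160$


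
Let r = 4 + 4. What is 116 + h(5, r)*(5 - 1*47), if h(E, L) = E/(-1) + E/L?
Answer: 1199/4 ≈ 299.75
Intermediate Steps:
r = 8
h(E, L) = -E + E/L (h(E, L) = E*(-1) + E/L = -E + E/L)
116 + h(5, r)*(5 - 1*47) = 116 + (-1*5 + 5/8)*(5 - 1*47) = 116 + (-5 + 5*(⅛))*(5 - 47) = 116 + (-5 + 5/8)*(-42) = 116 - 35/8*(-42) = 116 + 735/4 = 1199/4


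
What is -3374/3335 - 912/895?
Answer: -242450/119393 ≈ -2.0307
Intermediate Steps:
-3374/3335 - 912/895 = -242450/119393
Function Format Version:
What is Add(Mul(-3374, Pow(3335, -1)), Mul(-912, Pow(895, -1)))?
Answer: Rational(-242450, 119393) ≈ -2.0307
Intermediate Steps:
Add(Mul(-3374, Pow(3335, -1)), Mul(-912, Pow(895, -1))) = Add(Mul(-3374, Rational(1, 3335)), Mul(-912, Rational(1, 895))) = Add(Rational(-3374, 3335), Rational(-912, 895)) = Rational(-242450, 119393)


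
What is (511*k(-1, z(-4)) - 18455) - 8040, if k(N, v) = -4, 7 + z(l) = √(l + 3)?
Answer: -28539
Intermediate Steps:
z(l) = -7 + √(3 + l) (z(l) = -7 + √(l + 3) = -7 + √(3 + l))
(511*k(-1, z(-4)) - 18455) - 8040 = (511*(-4) - 18455) - 8040 = (-2044 - 18455) - 8040 = -20499 - 8040 = -28539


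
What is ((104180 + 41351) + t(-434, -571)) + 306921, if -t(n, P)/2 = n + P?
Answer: 454462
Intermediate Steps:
t(n, P) = -2*P - 2*n (t(n, P) = -2*(n + P) = -2*(P + n) = -2*P - 2*n)
((104180 + 41351) + t(-434, -571)) + 306921 = ((104180 + 41351) + (-2*(-571) - 2*(-434))) + 306921 = (145531 + (1142 + 868)) + 306921 = (145531 + 2010) + 306921 = 147541 + 306921 = 454462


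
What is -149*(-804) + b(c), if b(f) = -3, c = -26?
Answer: 119793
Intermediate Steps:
-149*(-804) + b(c) = -149*(-804) - 3 = 119796 - 3 = 119793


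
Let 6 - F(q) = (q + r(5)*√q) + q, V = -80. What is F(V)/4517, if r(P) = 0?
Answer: 166/4517 ≈ 0.036750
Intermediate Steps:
F(q) = 6 - 2*q (F(q) = 6 - ((q + 0*√q) + q) = 6 - ((q + 0) + q) = 6 - (q + q) = 6 - 2*q)
F(V)/4517 = (6 - 2*(-80))/4517 = (6 + 160)*(1/4517) = 166*(1/4517) = 166/4517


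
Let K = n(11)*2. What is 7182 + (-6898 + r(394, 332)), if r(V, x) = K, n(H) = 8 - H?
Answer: 278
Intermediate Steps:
K = -6 (K = (8 - 1*11)*2 = (8 - 11)*2 = -3*2 = -6)
r(V, x) = -6
7182 + (-6898 + r(394, 332)) = 7182 + (-6898 - 6) = 7182 - 6904 = 278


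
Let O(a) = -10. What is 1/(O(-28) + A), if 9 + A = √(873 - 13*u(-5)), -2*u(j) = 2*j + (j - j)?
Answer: 19/447 + 2*√202/447 ≈ 0.10610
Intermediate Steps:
u(j) = -j (u(j) = -(2*j + (j - j))/2 = -(2*j + 0)/2 = -j)
A = -9 + 2*√202 (A = -9 + √(873 - (-13)*(-5)) = -9 + √(873 - 13*5) = -9 + √(873 - 65) = -9 + √808 = -9 + 2*√202 ≈ 19.425)
1/(O(-28) + A) = 1/(-10 + (-9 + 2*√202)) = 1/(-19 + 2*√202)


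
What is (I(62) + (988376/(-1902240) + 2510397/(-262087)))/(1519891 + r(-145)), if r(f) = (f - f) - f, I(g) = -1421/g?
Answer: -63786052892749/2936543036099495760 ≈ -2.1721e-5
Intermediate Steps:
r(f) = -f (r(f) = 0 - f = -f)
(I(62) + (988376/(-1902240) + 2510397/(-262087)))/(1519891 + r(-145)) = (-1421/62 + (988376/(-1902240) + 2510397/(-262087)))/(1519891 - 1*(-145)) = (-1421*1/62 + (988376*(-1/1902240) + 2510397*(-1/262087)))/(1519891 + 145) = (-1421/62 + (-123547/237780 - 2510397/262087))/1520036 = (-1421/62 - 629302261249/62319046860)*(1/1520036) = -63786052892749/1931890452660*1/1520036 = -63786052892749/2936543036099495760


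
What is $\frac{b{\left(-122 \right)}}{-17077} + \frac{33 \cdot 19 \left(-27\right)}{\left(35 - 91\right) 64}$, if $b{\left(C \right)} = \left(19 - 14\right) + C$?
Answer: $\frac{289515861}{61203968} \approx 4.7303$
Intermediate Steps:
$b{\left(C \right)} = 5 + C$
$\frac{b{\left(-122 \right)}}{-17077} + \frac{33 \cdot 19 \left(-27\right)}{\left(35 - 91\right) 64} = \frac{5 - 122}{-17077} + \frac{33 \cdot 19 \left(-27\right)}{\left(35 - 91\right) 64} = \left(-117\right) \left(- \frac{1}{17077}\right) + \frac{627 \left(-27\right)}{\left(-56\right) 64} = \frac{117}{17077} - \frac{16929}{-3584} = \frac{117}{17077} - - \frac{16929}{3584} = \frac{117}{17077} + \frac{16929}{3584} = \frac{289515861}{61203968}$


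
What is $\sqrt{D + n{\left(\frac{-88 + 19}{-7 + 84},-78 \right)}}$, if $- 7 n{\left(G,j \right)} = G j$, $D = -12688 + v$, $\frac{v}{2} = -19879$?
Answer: $\frac{4 i \sqrt{19438221}}{77} \approx 229.03 i$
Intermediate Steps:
$v = -39758$ ($v = 2 \left(-19879\right) = -39758$)
$D = -52446$ ($D = -12688 - 39758 = -52446$)
$n{\left(G,j \right)} = - \frac{G j}{7}$
$\sqrt{D + n{\left(\frac{-88 + 19}{-7 + 84},-78 \right)}} = \sqrt{-52446 - \frac{1}{7} \frac{-88 + 19}{-7 + 84} \left(-78\right)} = \sqrt{-52446 - \frac{1}{7} \left(- \frac{69}{77}\right) \left(-78\right)} = \sqrt{-52446 - \frac{1}{7} \left(\left(-69\right) \frac{1}{77}\right) \left(-78\right)} = \sqrt{-52446 - \left(- \frac{69}{539}\right) \left(-78\right)} = \sqrt{-52446 - \frac{5382}{539}} = \sqrt{- \frac{28273776}{539}} = \frac{4 i \sqrt{19438221}}{77}$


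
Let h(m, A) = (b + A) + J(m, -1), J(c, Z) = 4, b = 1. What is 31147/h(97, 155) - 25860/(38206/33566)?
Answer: -68846339659/3056480 ≈ -22525.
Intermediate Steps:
h(m, A) = 5 + A (h(m, A) = (1 + A) + 4 = 5 + A)
31147/h(97, 155) - 25860/(38206/33566) = 31147/(5 + 155) - 25860/(38206/33566) = 31147/160 - 25860/(38206*(1/33566)) = 31147*(1/160) - 25860/19103/16783 = 31147/160 - 25860*16783/19103 = 31147/160 - 434008380/19103 = -68846339659/3056480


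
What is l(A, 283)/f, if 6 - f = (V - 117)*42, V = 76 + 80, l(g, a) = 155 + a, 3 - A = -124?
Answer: -73/272 ≈ -0.26838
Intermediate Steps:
A = 127 (A = 3 - 1*(-124) = 3 + 124 = 127)
V = 156
f = -1632 (f = 6 - (156 - 117)*42 = 6 - 39*42 = 6 - 1*1638 = 6 - 1638 = -1632)
l(A, 283)/f = (155 + 283)/(-1632) = 438*(-1/1632) = -73/272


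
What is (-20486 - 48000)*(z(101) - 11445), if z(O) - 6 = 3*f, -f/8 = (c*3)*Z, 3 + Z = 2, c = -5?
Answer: 808066314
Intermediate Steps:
Z = -1 (Z = -3 + 2 = -1)
f = -120 (f = -8*(-5*3)*(-1) = -(-120)*(-1) = -8*15 = -120)
z(O) = -354 (z(O) = 6 + 3*(-120) = 6 - 360 = -354)
(-20486 - 48000)*(z(101) - 11445) = (-20486 - 48000)*(-354 - 11445) = -68486*(-11799) = 808066314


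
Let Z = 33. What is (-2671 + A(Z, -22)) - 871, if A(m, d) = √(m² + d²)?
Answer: -3542 + 11*√13 ≈ -3502.3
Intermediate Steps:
A(m, d) = √(d² + m²)
(-2671 + A(Z, -22)) - 871 = (-2671 + √((-22)² + 33²)) - 871 = (-2671 + √(484 + 1089)) - 871 = (-2671 + √1573) - 871 = (-2671 + 11*√13) - 871 = -3542 + 11*√13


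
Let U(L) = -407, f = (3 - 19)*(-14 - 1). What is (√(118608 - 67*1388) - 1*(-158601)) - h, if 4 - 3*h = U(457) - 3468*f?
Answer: -118976 + 2*√6403 ≈ -1.1882e+5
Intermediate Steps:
f = 240 (f = -16*(-15) = 240)
h = 277577 (h = 4/3 - (-407 - 3468*240)/3 = 4/3 - (-407 - 832320)/3 = 4/3 - ⅓*(-832727) = 4/3 + 832727/3 = 277577)
(√(118608 - 67*1388) - 1*(-158601)) - h = (√(118608 - 67*1388) - 1*(-158601)) - 1*277577 = (√(118608 - 92996) + 158601) - 277577 = (√25612 + 158601) - 277577 = (2*√6403 + 158601) - 277577 = (158601 + 2*√6403) - 277577 = -118976 + 2*√6403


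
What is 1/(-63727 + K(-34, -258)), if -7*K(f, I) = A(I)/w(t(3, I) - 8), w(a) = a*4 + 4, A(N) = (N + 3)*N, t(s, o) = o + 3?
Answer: -3668/233717741 ≈ -1.5694e-5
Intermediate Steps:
t(s, o) = 3 + o
A(N) = N*(3 + N) (A(N) = (3 + N)*N = N*(3 + N))
w(a) = 4 + 4*a (w(a) = 4*a + 4 = 4 + 4*a)
K(f, I) = -I*(3 + I)/(7*(-16 + 4*I)) (K(f, I) = -I*(3 + I)/(7*(4 + 4*((3 + I) - 8))) = -I*(3 + I)/(7*(4 + 4*(-5 + I))) = -I*(3 + I)/(7*(4 + (-20 + 4*I))) = -I*(3 + I)/(7*(-16 + 4*I)))
1/(-63727 + K(-34, -258)) = 1/(-63727 - 1*(-258)*(3 - 258)/(-112 + 28*(-258))) = 1/(-63727 - 1*(-258)*(-255)/(-112 - 7224)) = 1/(-63727 - 1*(-258)*(-255)/(-7336)) = 1/(-63727 - 1*(-258)*(-1/7336)*(-255)) = 1/(-63727 + 32895/3668) = 1/(-233717741/3668) = -3668/233717741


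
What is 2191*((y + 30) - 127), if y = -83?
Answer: -394380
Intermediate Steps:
2191*((y + 30) - 127) = 2191*((-83 + 30) - 127) = 2191*(-53 - 127) = 2191*(-180) = -394380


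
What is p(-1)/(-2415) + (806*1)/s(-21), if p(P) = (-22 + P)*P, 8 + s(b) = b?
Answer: -84659/3045 ≈ -27.803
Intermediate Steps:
s(b) = -8 + b
p(P) = P*(-22 + P)
p(-1)/(-2415) + (806*1)/s(-21) = -(-22 - 1)/(-2415) + (806*1)/(-8 - 21) = -1*(-23)*(-1/2415) + 806/(-29) = 23*(-1/2415) + 806*(-1/29) = -1/105 - 806/29 = -84659/3045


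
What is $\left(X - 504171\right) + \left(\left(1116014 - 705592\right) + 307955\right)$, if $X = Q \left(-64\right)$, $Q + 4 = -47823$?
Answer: $3275134$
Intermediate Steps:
$Q = -47827$ ($Q = -4 - 47823 = -47827$)
$X = 3060928$ ($X = \left(-47827\right) \left(-64\right) = 3060928$)
$\left(X - 504171\right) + \left(\left(1116014 - 705592\right) + 307955\right) = \left(3060928 - 504171\right) + \left(\left(1116014 - 705592\right) + 307955\right) = 2556757 + \left(410422 + 307955\right) = 2556757 + 718377 = 3275134$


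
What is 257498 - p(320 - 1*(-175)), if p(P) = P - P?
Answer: 257498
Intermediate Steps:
p(P) = 0
257498 - p(320 - 1*(-175)) = 257498 - 1*0 = 257498 + 0 = 257498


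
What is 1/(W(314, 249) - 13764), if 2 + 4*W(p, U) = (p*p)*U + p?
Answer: 1/6123915 ≈ 1.6329e-7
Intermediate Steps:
W(p, U) = -½ + p/4 + U*p²/4 (W(p, U) = -½ + ((p*p)*U + p)/4 = -½ + (p²*U + p)/4 = -½ + (U*p² + p)/4 = -½ + (p + U*p²)/4 = -½ + (p/4 + U*p²/4) = -½ + p/4 + U*p²/4)
1/(W(314, 249) - 13764) = 1/((-½ + (¼)*314 + (¼)*249*314²) - 13764) = 1/((-½ + 157/2 + (¼)*249*98596) - 13764) = 1/((-½ + 157/2 + 6137601) - 13764) = 1/(6137679 - 13764) = 1/6123915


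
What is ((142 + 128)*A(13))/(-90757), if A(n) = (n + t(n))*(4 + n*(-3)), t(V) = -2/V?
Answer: 1578150/1179841 ≈ 1.3376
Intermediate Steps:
A(n) = (4 - 3*n)*(n - 2/n) (A(n) = (n - 2/n)*(4 + n*(-3)) = (n - 2/n)*(4 - 3*n) = (4 - 3*n)*(n - 2/n))
((142 + 128)*A(13))/(-90757) = ((142 + 128)*(6 - 8/13 - 3*13**2 + 4*13))/(-90757) = (270*(6 - 8*1/13 - 3*169 + 52))*(-1/90757) = (270*(6 - 8/13 - 507 + 52))*(-1/90757) = (270*(-5845/13))*(-1/90757) = -1578150/13*(-1/90757) = 1578150/1179841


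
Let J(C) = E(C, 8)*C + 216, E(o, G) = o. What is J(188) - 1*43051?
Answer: -7491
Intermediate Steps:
J(C) = 216 + C² (J(C) = C*C + 216 = C² + 216 = 216 + C²)
J(188) - 1*43051 = (216 + 188²) - 1*43051 = (216 + 35344) - 43051 = 35560 - 43051 = -7491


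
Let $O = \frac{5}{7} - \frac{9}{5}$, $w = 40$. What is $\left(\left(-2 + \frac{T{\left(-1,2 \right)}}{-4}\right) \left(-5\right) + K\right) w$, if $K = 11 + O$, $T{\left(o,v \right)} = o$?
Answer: $\frac{5226}{7} \approx 746.57$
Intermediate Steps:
$O = - \frac{38}{35}$ ($O = 5 \cdot \frac{1}{7} - \frac{9}{5} = \frac{5}{7} - \frac{9}{5} = - \frac{38}{35} \approx -1.0857$)
$K = \frac{347}{35}$ ($K = 11 - \frac{38}{35} = \frac{347}{35} \approx 9.9143$)
$\left(\left(-2 + \frac{T{\left(-1,2 \right)}}{-4}\right) \left(-5\right) + K\right) w = \left(\left(-2 - \frac{1}{-4}\right) \left(-5\right) + \frac{347}{35}\right) 40 = \left(\left(-2 - - \frac{1}{4}\right) \left(-5\right) + \frac{347}{35}\right) 40 = \left(\left(-2 + \frac{1}{4}\right) \left(-5\right) + \frac{347}{35}\right) 40 = \left(\left(- \frac{7}{4}\right) \left(-5\right) + \frac{347}{35}\right) 40 = \left(\frac{35}{4} + \frac{347}{35}\right) 40 = \frac{2613}{140} \cdot 40 = \frac{5226}{7}$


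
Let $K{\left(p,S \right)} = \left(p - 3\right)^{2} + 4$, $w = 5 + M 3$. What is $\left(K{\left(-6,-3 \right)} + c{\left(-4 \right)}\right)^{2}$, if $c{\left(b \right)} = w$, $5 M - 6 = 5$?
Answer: $\frac{233289}{25} \approx 9331.6$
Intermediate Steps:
$M = \frac{11}{5}$ ($M = \frac{6}{5} + \frac{1}{5} \cdot 5 = \frac{6}{5} + 1 = \frac{11}{5} \approx 2.2$)
$w = \frac{58}{5}$ ($w = 5 + \frac{11}{5} \cdot 3 = 5 + \frac{33}{5} = \frac{58}{5} \approx 11.6$)
$K{\left(p,S \right)} = 4 + \left(-3 + p\right)^{2}$ ($K{\left(p,S \right)} = \left(-3 + p\right)^{2} + 4 = 4 + \left(-3 + p\right)^{2}$)
$c{\left(b \right)} = \frac{58}{5}$
$\left(K{\left(-6,-3 \right)} + c{\left(-4 \right)}\right)^{2} = \left(\left(4 + \left(-3 - 6\right)^{2}\right) + \frac{58}{5}\right)^{2} = \left(\left(4 + \left(-9\right)^{2}\right) + \frac{58}{5}\right)^{2} = \left(\left(4 + 81\right) + \frac{58}{5}\right)^{2} = \left(85 + \frac{58}{5}\right)^{2} = \left(\frac{483}{5}\right)^{2} = \frac{233289}{25}$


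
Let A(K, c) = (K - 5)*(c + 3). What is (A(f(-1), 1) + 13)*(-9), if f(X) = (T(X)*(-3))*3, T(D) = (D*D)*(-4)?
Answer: -1233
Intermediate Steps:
T(D) = -4*D² (T(D) = D²*(-4) = -4*D²)
f(X) = 36*X² (f(X) = (-4*X²*(-3))*3 = (12*X²)*3 = 36*X²)
A(K, c) = (-5 + K)*(3 + c)
(A(f(-1), 1) + 13)*(-9) = ((-15 - 5*1 + 3*(36*(-1)²) + (36*(-1)²)*1) + 13)*(-9) = ((-15 - 5 + 3*(36*1) + (36*1)*1) + 13)*(-9) = ((-15 - 5 + 3*36 + 36*1) + 13)*(-9) = ((-15 - 5 + 108 + 36) + 13)*(-9) = (124 + 13)*(-9) = 137*(-9) = -1233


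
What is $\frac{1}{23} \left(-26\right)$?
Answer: $- \frac{26}{23} \approx -1.1304$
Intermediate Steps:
$\frac{1}{23} \left(-26\right) = - \frac{26}{23}$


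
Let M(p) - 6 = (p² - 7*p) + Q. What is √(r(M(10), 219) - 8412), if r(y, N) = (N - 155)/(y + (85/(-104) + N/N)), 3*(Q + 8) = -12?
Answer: 2*I*√13297763215/2515 ≈ 91.703*I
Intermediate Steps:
Q = -12 (Q = -8 + (⅓)*(-12) = -8 - 4 = -12)
M(p) = -6 + p² - 7*p (M(p) = 6 + ((p² - 7*p) - 12) = 6 + (-12 + p² - 7*p) = -6 + p² - 7*p)
r(y, N) = (-155 + N)/(19/104 + y) (r(y, N) = (-155 + N)/(y + (85*(-1/104) + 1)) = (-155 + N)/(y + (-85/104 + 1)) = (-155 + N)/(y + 19/104) = (-155 + N)/(19/104 + y))
√(r(M(10), 219) - 8412) = √(104*(-155 + 219)/(19 + 104*(-6 + 10² - 7*10)) - 8412) = √(104*64/(19 + 104*(-6 + 100 - 70)) - 8412) = √(104*64/(19 + 104*24) - 8412) = √(104*64/(19 + 2496) - 8412) = √(104*64/2515 - 8412) = √(104*(1/2515)*64 - 8412) = √(6656/2515 - 8412) = √(-21149524/2515) = 2*I*√13297763215/2515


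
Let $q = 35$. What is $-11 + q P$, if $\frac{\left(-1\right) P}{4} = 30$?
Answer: $-4211$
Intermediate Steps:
$P = -120$ ($P = \left(-4\right) 30 = -120$)
$-11 + q P = -11 + 35 \left(-120\right) = -11 - 4200 = -4211$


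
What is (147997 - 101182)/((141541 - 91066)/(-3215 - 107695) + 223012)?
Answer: 115383370/549649121 ≈ 0.20992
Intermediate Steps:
(147997 - 101182)/((141541 - 91066)/(-3215 - 107695) + 223012) = 46815/(50475/(-110910) + 223012) = 46815/(50475*(-1/110910) + 223012) = 46815/(-3365/7394 + 223012) = 46815/(1648947363/7394) = 46815*(7394/1648947363) = 115383370/549649121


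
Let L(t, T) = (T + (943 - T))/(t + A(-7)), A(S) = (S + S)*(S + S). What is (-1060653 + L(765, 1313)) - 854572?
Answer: -1840530282/961 ≈ -1.9152e+6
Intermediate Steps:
A(S) = 4*S² (A(S) = (2*S)*(2*S) = 4*S²)
L(t, T) = 943/(196 + t) (L(t, T) = (T + (943 - T))/(t + 4*(-7)²) = 943/(t + 4*49) = 943/(t + 196) = 943/(196 + t))
(-1060653 + L(765, 1313)) - 854572 = (-1060653 + 943/(196 + 765)) - 854572 = (-1060653 + 943/961) - 854572 = -1019286590/961 - 854572 = -1840530282/961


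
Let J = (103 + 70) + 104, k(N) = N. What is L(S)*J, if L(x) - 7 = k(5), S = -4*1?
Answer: 3324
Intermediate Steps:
J = 277 (J = 173 + 104 = 277)
S = -4
L(x) = 12 (L(x) = 7 + 5 = 12)
L(S)*J = 12*277 = 3324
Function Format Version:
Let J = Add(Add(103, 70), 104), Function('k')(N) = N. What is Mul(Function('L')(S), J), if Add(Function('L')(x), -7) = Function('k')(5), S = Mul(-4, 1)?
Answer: 3324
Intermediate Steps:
J = 277 (J = Add(173, 104) = 277)
S = -4
Function('L')(x) = 12 (Function('L')(x) = Add(7, 5) = 12)
Mul(Function('L')(S), J) = Mul(12, 277) = 3324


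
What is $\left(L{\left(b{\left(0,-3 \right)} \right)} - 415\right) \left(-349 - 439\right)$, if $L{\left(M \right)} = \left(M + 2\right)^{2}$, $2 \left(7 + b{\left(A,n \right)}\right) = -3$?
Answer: $293727$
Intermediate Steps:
$b{\left(A,n \right)} = - \frac{17}{2}$ ($b{\left(A,n \right)} = -7 + \frac{1}{2} \left(-3\right) = -7 - \frac{3}{2} = - \frac{17}{2}$)
$L{\left(M \right)} = \left(2 + M\right)^{2}$
$\left(L{\left(b{\left(0,-3 \right)} \right)} - 415\right) \left(-349 - 439\right) = \left(\left(2 - \frac{17}{2}\right)^{2} - 415\right) \left(-349 - 439\right) = \left(\left(- \frac{13}{2}\right)^{2} - 415\right) \left(-788\right) = \left(\frac{169}{4} - 415\right) \left(-788\right) = \left(- \frac{1491}{4}\right) \left(-788\right) = 293727$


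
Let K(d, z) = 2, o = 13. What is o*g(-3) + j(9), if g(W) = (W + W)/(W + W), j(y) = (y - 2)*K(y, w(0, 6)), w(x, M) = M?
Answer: 27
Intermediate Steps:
j(y) = -4 + 2*y (j(y) = (y - 2)*2 = (-2 + y)*2 = -4 + 2*y)
g(W) = 1 (g(W) = (2*W)/((2*W)) = (2*W)*(1/(2*W)) = 1)
o*g(-3) + j(9) = 13*1 + (-4 + 2*9) = 13 + (-4 + 18) = 13 + 14 = 27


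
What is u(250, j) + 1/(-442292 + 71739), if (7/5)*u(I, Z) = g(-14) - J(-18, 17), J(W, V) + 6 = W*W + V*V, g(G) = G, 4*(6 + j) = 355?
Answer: -1150567072/2593871 ≈ -443.57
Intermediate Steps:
j = 331/4 (j = -6 + (¼)*355 = -6 + 355/4 = 331/4 ≈ 82.750)
J(W, V) = -6 + V² + W² (J(W, V) = -6 + (W*W + V*V) = -6 + (W² + V²) = -6 + (V² + W²) = -6 + V² + W²)
u(I, Z) = -3105/7 (u(I, Z) = 5*(-14 - (-6 + 17² + (-18)²))/7 = 5*(-14 - (-6 + 289 + 324))/7 = 5*(-14 - 1*607)/7 = 5*(-14 - 607)/7 = (5/7)*(-621) = -3105/7)
u(250, j) + 1/(-442292 + 71739) = -3105/7 + 1/(-442292 + 71739) = -3105/7 + 1/(-370553) = -3105/7 - 1/370553 = -1150567072/2593871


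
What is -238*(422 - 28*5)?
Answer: -67116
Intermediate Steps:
-238*(422 - 28*5) = -238*(422 - 140) = -238*282 = -67116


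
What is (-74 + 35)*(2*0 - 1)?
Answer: 39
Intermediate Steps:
(-74 + 35)*(2*0 - 1) = -39*(0 - 1) = -39*(-1) = 39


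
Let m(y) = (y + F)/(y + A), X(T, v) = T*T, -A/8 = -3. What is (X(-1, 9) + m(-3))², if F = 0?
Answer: 36/49 ≈ 0.73469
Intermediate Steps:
A = 24 (A = -8*(-3) = 24)
X(T, v) = T²
m(y) = y/(24 + y) (m(y) = (y + 0)/(y + 24) = y/(24 + y))
(X(-1, 9) + m(-3))² = ((-1)² - 3/(24 - 3))² = (1 - 3/21)² = (1 - 3*1/21)² = (1 - ⅐)² = (6/7)² = 36/49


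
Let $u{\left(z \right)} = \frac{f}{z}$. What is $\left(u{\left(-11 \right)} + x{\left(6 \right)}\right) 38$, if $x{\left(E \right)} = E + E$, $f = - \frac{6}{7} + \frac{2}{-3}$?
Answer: $\frac{106552}{231} \approx 461.26$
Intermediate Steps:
$f = - \frac{32}{21}$ ($f = \left(-6\right) \frac{1}{7} + 2 \left(- \frac{1}{3}\right) = - \frac{6}{7} - \frac{2}{3} = - \frac{32}{21} \approx -1.5238$)
$u{\left(z \right)} = - \frac{32}{21 z}$
$x{\left(E \right)} = 2 E$
$\left(u{\left(-11 \right)} + x{\left(6 \right)}\right) 38 = \left(- \frac{32}{21 \left(-11\right)} + 2 \cdot 6\right) 38 = \left(\left(- \frac{32}{21}\right) \left(- \frac{1}{11}\right) + 12\right) 38 = \left(\frac{32}{231} + 12\right) 38 = \frac{2804}{231} \cdot 38 = \frac{106552}{231}$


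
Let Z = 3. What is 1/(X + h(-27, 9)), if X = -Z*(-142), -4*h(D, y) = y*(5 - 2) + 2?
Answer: 4/1675 ≈ 0.0023881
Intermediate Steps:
h(D, y) = -½ - 3*y/4 (h(D, y) = -(y*(5 - 2) + 2)/4 = -(y*3 + 2)/4 = -(3*y + 2)/4 = -(2 + 3*y)/4 = -½ - 3*y/4)
X = 426 (X = -3*(-142) = -1*(-426) = 426)
1/(X + h(-27, 9)) = 1/(426 + (-½ - ¾*9)) = 1/(426 + (-½ - 27/4)) = 1/(426 - 29/4) = 1/(1675/4) = 4/1675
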